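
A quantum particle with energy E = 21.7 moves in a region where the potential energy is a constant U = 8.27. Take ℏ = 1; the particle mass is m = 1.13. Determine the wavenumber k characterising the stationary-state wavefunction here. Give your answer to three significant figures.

With E > U the solution is oscillatory, ψ ∝ e^{±ikx} with k = √(2m(E − U))/ℏ.
k = √(2 × 1.13 × 13.43) = 5.509.

k = 5.51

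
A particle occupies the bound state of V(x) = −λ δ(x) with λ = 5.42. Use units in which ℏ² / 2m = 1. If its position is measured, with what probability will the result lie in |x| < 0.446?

The normalised bound state is ψ = √κ e^{−κ|x|} with κ = mλ/ℏ² = 2.710.
P(|x| < d) = ∫_{−d}^{d} κ e^{−2κ|x|} dx = 1 − e^{−2κd} = 1 − e^{−2.417} = 0.9108.

P = 0.911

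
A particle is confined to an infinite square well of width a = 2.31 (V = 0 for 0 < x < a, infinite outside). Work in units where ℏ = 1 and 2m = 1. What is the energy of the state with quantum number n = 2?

E = 7.40

The infinite-well eigenfunctions ψ_n = √(2/a) sin(nπx/a) vanish at both walls, giving E_n = n²π²ℏ²/(2ma²).
E_2 = 2² × π² / (2 × 0.5 × 2.31²) = 7.398.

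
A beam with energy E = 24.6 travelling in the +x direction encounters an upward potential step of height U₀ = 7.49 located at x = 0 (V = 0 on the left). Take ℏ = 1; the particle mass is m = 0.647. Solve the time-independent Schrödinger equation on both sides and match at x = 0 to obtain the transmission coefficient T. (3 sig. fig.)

T = 0.992

On each side the TISE gives plane waves with k = √(2m(E − V))/ℏ: k₁ = √(2·0.647·24.6) = 5.642, k₂ = √(2·0.647·17.11) = 4.705.
Continuity of ψ and ψ′ at the step yields the reflection amplitude r = (k₁ − k₂)/(k₁ + k₂) = 0.09052; thus R = |r|² = 0.008194, T = 0.9918.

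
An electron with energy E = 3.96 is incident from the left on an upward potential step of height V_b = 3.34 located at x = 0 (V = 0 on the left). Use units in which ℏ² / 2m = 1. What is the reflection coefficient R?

R = 0.187

The wavenumbers are k₁ = √(2mE)/ℏ = 1.990 on the left and k₂ = √(2m(E − V_b))/ℏ = 0.7874 on the right.
Continuity of ψ and ψ′ at the step yields the reflection amplitude r = (k₁ − k₂)/(k₁ + k₂) = 0.4330; thus R = |r|² = 0.1875, T = 0.8125.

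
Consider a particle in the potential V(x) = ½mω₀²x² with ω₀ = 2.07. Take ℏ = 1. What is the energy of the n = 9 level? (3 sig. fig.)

E = 19.7

The oscillator eigenvalues are E_n = ℏω₀(n + ½), so E_9 = 2.07 × 9.5 = 19.67.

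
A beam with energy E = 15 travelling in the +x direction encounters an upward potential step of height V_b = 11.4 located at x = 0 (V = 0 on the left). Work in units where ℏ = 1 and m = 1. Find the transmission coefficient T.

The wavenumbers are k₁ = √(2mE)/ℏ = 5.477 on the left and k₂ = √(2m(E − V_b))/ℏ = 2.683 on the right.
Matching ψ and ψ′ at x = 0 gives r = (k₁ − k₂)/(k₁ + k₂), so R = r² = 0.1172 and T = 1 − R = 0.8828.

T = 0.883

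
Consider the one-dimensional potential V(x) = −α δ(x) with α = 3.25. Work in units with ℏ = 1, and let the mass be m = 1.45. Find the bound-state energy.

The bound state is ψ(x) = √κ e^{−κ|x|}. The derivative jump ψ'(0⁺) − ψ'(0⁻) = −(2mα/ℏ²)ψ(0) fixes κ = mα/ℏ² = 4.713.
Then E = −ℏ²κ²/(2m) = −mα²/(2ℏ²) = -7.658.

E = -7.66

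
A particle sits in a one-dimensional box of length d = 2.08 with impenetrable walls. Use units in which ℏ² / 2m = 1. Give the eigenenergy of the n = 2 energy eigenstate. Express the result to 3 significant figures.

Requiring ψ(0) = ψ(d) = 0 quantises k = nπ/d, hence E_n = ℏ²k²/2m = n²π²ℏ²/(2md²).
E_2 = 2² × π² / (2 × 0.5 × 2.08²) = 9.125.

E = 9.13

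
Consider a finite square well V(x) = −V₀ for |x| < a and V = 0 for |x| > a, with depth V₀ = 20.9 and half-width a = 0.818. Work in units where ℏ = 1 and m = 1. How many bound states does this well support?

Define the well-strength parameter z₀ = (a/ℏ)√(2mV₀) = 0.818 × √(2·1·20.9) = 5.289.
The even/odd transcendental equations gain one root per π/2 in z₀, giving N = 1 + ⌊2z₀/π⌋ = 1 + ⌊3.367⌋ = 4.

N = 4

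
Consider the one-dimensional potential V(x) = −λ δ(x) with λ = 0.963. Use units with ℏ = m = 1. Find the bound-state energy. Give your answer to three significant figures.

E = -0.464

The bound state is ψ(x) = √κ e^{−κ|x|}. The derivative jump ψ'(0⁺) − ψ'(0⁻) = −(2mλ/ℏ²)ψ(0) fixes κ = mλ/ℏ² = 0.9630.
Then E = −ℏ²κ²/(2m) = −mλ²/(2ℏ²) = -0.4637.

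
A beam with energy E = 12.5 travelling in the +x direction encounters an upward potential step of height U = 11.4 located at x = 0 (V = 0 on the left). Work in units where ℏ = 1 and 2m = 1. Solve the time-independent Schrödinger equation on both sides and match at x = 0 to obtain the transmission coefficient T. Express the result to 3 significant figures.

On each side the TISE gives plane waves with k = √(2m(E − V))/ℏ: k₁ = √(2·½·12.5) = 3.536, k₂ = √(2·½·1.1) = 1.049.
Matching ψ and ψ′ at x = 0 gives r = (k₁ − k₂)/(k₁ + k₂), so R = r² = 0.2942 and T = 1 − R = 0.7058.

T = 0.706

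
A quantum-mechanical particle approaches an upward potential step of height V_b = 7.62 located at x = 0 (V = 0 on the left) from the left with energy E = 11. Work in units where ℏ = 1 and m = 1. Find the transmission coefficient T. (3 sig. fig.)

T = 0.918

On each side the TISE gives plane waves with k = √(2m(E − V))/ℏ: k₁ = √(2·1·11) = 4.690, k₂ = √(2·1·3.38) = 2.600.
Matching ψ and ψ′ at x = 0 gives r = (k₁ − k₂)/(k₁ + k₂), so R = r² = 0.08222 and T = 1 − R = 0.9178.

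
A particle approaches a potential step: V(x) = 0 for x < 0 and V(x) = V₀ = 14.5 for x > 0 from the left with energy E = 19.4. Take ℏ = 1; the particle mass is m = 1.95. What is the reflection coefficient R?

On each side the TISE gives plane waves with k = √(2m(E − V))/ℏ: k₁ = √(2·1.95·19.4) = 8.698, k₂ = √(2·1.95·4.9) = 4.371.
Matching ψ and ψ′ at x = 0 gives r = (k₁ − k₂)/(k₁ + k₂), so R = r² = 0.1096 and T = 1 − R = 0.8904.

R = 0.110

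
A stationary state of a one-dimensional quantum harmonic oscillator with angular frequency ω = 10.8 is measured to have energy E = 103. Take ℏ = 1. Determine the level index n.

n = 9

Invert E_n = (n + ½)ℏω: n = E/ℏω − ½ = 9.037, so n = 9.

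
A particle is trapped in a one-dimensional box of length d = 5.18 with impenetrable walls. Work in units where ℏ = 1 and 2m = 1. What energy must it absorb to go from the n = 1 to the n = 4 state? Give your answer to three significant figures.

ΔE = 5.52

E_n = n²π²ℏ²/(2md²), so ΔE = (4² − 1²) π²ℏ²/(2md²).
ΔE = 15 × π² / (2 × 0.5 × 5.18²) = 5.517.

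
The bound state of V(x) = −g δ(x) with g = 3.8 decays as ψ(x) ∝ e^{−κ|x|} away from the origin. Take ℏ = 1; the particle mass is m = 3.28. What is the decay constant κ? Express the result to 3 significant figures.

κ = 12.5

Integrate −(ℏ²/2m)ψ'' − gδ(x)ψ = Eψ from −ε to +ε: the ψ'' term gives ψ'(0⁺) − ψ'(0⁻) and the δ term gives −(2mg/ℏ²)ψ(0).
With ψ ∝ e^{−κ|x|} this yields −2κ = −2mg/ℏ², so κ = mg/ℏ² = 12.46.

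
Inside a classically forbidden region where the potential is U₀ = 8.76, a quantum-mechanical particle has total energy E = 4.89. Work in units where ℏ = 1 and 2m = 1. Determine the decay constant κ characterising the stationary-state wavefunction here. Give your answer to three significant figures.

Since E < U₀ the TISE in this region is ψ'' = κ²ψ with κ = √(2m(U₀ − E))/ℏ.
κ = √(2 × 0.5 × 3.87) = 1.967.

κ = 1.97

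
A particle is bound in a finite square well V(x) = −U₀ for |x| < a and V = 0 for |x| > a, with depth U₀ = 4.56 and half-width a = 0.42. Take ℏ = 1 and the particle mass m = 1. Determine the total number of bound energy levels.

Define the well-strength parameter z₀ = (a/ℏ)√(2mU₀) = 0.42 × √(2·1·4.56) = 1.268.
The even/odd transcendental equations gain one root per π/2 in z₀, giving N = 1 + ⌊2z₀/π⌋ = 1 + ⌊0.8075⌋ = 1.

N = 1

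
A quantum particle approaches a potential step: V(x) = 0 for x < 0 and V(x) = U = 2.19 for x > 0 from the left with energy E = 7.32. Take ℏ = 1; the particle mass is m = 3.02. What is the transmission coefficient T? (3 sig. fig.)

T = 0.992

The wavenumbers are k₁ = √(2mE)/ℏ = 6.649 on the left and k₂ = √(2m(E − U))/ℏ = 5.566 on the right.
Continuity of ψ and ψ′ at the step yields the reflection amplitude r = (k₁ − k₂)/(k₁ + k₂) = 0.08864; thus R = |r|² = 0.007858, T = 0.9921.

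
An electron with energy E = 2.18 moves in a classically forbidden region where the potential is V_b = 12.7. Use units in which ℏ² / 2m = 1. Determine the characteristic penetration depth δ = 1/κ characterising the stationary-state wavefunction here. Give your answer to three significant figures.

δ = 0.308

Since E < V_b the TISE in this region is ψ'' = κ²ψ with κ = √(2m(V_b − E))/ℏ.
κ = √(2 × 0.5 × 10.52) = 3.243. The penetration depth is δ = 1/κ = 0.308.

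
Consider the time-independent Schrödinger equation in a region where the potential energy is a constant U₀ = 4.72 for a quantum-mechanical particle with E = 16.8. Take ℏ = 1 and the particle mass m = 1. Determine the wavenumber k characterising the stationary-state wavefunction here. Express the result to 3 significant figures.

With E > U₀ the solution is oscillatory, ψ ∝ e^{±ikx} with k = √(2m(E − U₀))/ℏ.
k = √(2 × 1 × 12.08) = 4.915.

k = 4.92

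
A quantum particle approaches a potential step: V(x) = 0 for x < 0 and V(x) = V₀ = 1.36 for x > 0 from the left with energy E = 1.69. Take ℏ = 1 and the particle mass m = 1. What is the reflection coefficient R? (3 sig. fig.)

R = 0.150

On each side the TISE gives plane waves with k = √(2m(E − V))/ℏ: k₁ = √(2·1·1.69) = 1.838, k₂ = √(2·1·0.33) = 0.8124.
Matching ψ and ψ′ at x = 0 gives r = (k₁ − k₂)/(k₁ + k₂), so R = r² = 0.1498 and T = 1 − R = 0.8502.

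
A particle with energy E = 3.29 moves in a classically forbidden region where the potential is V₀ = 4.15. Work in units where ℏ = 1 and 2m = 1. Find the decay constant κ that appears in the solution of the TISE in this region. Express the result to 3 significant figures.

κ = 0.927

Since E < V₀ the TISE in this region is ψ'' = κ²ψ with κ = √(2m(V₀ − E))/ℏ.
κ = √(2 × 0.5 × 0.86) = 0.9274.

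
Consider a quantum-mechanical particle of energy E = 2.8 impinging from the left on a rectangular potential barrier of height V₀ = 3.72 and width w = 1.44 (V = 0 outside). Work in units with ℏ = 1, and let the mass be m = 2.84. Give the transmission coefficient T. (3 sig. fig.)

T = 0.00411

E < V₀: inside the barrier ψ ∝ e^{±κx} with κ = √(2m(V₀ − E))/ℏ = 2.286.
κw = 3.292, sinh(κw) = 13.43.
The exact tunnelling result is T⁻¹ = 1 + V₀² sinh²(κw) / [4E(V₀ − E)] = 243.1, so T = 0.00411.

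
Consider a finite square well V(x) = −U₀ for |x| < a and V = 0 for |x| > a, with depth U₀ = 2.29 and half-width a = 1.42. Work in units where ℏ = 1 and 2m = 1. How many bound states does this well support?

N = 2

Define the well-strength parameter z₀ = (a/ℏ)√(2mU₀) = 1.42 × √(2·0.5·2.29) = 2.149.
A new bound state (alternating even/odd) appears each time z₀ passes a multiple of π/2, so N = ⌊2z₀/π⌋ + 1 = ⌊1.368⌋ + 1 = 2.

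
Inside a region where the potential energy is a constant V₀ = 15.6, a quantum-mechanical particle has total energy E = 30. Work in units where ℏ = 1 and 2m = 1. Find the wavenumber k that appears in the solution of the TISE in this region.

With E > V₀ the solution is oscillatory, ψ ∝ e^{±ikx} with k = √(2m(E − V₀))/ℏ.
k = √(2 × 0.5 × 14.4) = 3.795.

k = 3.79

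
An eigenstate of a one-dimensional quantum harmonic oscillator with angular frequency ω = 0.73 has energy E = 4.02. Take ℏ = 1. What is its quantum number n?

Invert E_n = (n + ½)ℏω: n = E/ℏω − ½ = 5.007, so n = 5.

n = 5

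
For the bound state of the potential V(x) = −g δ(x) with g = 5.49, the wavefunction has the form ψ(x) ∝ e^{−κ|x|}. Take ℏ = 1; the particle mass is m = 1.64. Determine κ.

κ = 9.00

Integrate −(ℏ²/2m)ψ'' − gδ(x)ψ = Eψ from −ε to +ε: the ψ'' term gives ψ'(0⁺) − ψ'(0⁻) and the δ term gives −(2mg/ℏ²)ψ(0).
With ψ ∝ e^{−κ|x|} this yields −2κ = −2mg/ℏ², so κ = mg/ℏ² = 9.004.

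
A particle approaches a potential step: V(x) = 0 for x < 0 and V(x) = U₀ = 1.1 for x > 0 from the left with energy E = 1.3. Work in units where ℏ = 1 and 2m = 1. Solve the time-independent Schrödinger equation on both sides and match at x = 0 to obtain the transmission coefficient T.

On each side the TISE gives plane waves with k = √(2m(E − V))/ℏ: k₁ = √(2·½·1.3) = 1.140, k₂ = √(2·½·0.2) = 0.4472.
Continuity of ψ and ψ′ at the step yields the reflection amplitude r = (k₁ − k₂)/(k₁ + k₂) = 0.4365; thus R = |r|² = 0.1906, T = 0.8094.

T = 0.809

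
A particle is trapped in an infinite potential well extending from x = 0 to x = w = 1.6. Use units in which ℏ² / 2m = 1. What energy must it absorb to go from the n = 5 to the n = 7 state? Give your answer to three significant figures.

E_n = n²π²ℏ²/(2mw²), so ΔE = (7² − 5²) π²ℏ²/(2mw²).
ΔE = 24 × π² / (2 × 0.5 × 1.6²) = 92.53.

ΔE = 92.5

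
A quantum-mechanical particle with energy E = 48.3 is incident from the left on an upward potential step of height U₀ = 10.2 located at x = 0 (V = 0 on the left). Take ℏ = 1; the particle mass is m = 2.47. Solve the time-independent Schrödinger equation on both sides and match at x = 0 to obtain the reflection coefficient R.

On each side the TISE gives plane waves with k = √(2m(E − V))/ℏ: k₁ = √(2·2.47·48.3) = 15.45, k₂ = √(2·2.47·38.1) = 13.72.
Matching ψ and ψ′ at x = 0 gives r = (k₁ − k₂)/(k₁ + k₂), so R = r² = 0.003509 and T = 1 − R = 0.9965.

R = 0.00351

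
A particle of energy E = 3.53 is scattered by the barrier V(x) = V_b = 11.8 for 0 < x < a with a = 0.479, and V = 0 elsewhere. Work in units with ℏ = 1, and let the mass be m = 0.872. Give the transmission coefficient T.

Since E < V_b the interior solution is evanescent with decay constant κ = √(2m(V_b − E))/ℏ = 3.798.
κa = 1.819, sinh(κa) = 3.002.
The exact tunnelling result is T⁻¹ = 1 + V_b² sinh²(κa) / [4E(V_b − E)] = 11.75, so T = 0.0851.

T = 0.0851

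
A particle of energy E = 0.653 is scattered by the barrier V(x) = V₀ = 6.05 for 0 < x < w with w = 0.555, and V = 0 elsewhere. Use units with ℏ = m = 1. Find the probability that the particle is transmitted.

T = 0.0406

Since E < V₀ the interior solution is evanescent with decay constant κ = √(2m(V₀ − E))/ℏ = 3.285.
κw = 1.823, sinh(κw) = 3.016.
The exact tunnelling result is T⁻¹ = 1 + V₀² sinh²(κw) / [4E(V₀ − E)] = 24.61, so T = 0.0406.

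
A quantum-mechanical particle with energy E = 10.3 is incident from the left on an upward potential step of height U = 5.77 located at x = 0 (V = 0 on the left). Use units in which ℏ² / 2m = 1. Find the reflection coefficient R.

On each side the TISE gives plane waves with k = √(2m(E − V))/ℏ: k₁ = √(2·½·10.3) = 3.209, k₂ = √(2·½·4.53) = 2.128.
Matching ψ and ψ′ at x = 0 gives r = (k₁ − k₂)/(k₁ + k₂), so R = r² = 0.04101 and T = 1 − R = 0.9590.

R = 0.0410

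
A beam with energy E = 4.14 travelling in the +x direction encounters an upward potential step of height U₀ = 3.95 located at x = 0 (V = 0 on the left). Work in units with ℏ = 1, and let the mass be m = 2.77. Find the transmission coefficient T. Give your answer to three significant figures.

T = 0.581

On each side the TISE gives plane waves with k = √(2m(E − V))/ℏ: k₁ = √(2·2.77·4.14) = 4.789, k₂ = √(2·2.77·0.19) = 1.026.
Matching ψ and ψ′ at x = 0 gives r = (k₁ − k₂)/(k₁ + k₂), so R = r² = 0.4188 and T = 1 − R = 0.5812.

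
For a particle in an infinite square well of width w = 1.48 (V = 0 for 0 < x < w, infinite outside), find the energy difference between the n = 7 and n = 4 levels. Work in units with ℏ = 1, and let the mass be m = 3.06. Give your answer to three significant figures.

ΔE = 24.3

E_n = n²π²ℏ²/(2mw²), so ΔE = (7² − 4²) π²ℏ²/(2mw²).
ΔE = 33 × π² / (2 × 3.06 × 1.48²) = 24.30.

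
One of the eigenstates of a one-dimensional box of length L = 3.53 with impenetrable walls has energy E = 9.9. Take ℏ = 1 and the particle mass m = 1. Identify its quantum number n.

n = 5

From E_n = n²π²ℏ²/(2mL²) invert to n = √(2mL²E)/(πℏ).
n = (3.53/π) × √(2 × 1 × 9.9) = 5.000 → n = 5.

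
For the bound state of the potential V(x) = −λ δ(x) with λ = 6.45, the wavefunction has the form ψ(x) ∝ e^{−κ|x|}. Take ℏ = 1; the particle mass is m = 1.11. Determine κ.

κ = 7.16

Integrate −(ℏ²/2m)ψ'' − λδ(x)ψ = Eψ from −ε to +ε: the ψ'' term gives ψ'(0⁺) − ψ'(0⁻) and the δ term gives −(2mλ/ℏ²)ψ(0).
With ψ ∝ e^{−κ|x|} this yields −2κ = −2mλ/ℏ², so κ = mλ/ℏ² = 7.160.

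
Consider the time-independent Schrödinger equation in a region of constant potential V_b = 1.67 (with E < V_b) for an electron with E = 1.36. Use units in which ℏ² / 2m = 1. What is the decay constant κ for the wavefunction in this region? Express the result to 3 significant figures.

Since E < V_b the TISE in this region is ψ'' = κ²ψ with κ = √(2m(V_b − E))/ℏ.
κ = √(2 × 0.5 × 0.31) = 0.5568.

κ = 0.557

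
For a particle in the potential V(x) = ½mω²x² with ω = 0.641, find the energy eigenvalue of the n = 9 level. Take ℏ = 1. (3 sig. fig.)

E = 6.09

Using E_n = (n + ½)ℏω: E_9 = 9.5 × 0.641 = 6.090.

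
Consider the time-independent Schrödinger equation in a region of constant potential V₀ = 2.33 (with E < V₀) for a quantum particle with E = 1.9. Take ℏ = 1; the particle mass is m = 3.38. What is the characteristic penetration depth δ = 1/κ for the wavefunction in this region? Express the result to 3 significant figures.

δ = 0.587

Since E < V₀ the TISE in this region is ψ'' = κ²ψ with κ = √(2m(V₀ − E))/ℏ.
κ = √(2 × 3.38 × 0.43) = 1.705. The penetration depth is δ = 1/κ = 0.587.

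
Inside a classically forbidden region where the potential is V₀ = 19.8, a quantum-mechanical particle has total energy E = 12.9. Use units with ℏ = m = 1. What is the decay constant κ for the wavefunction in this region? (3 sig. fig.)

Since E < V₀ the TISE in this region is ψ'' = κ²ψ with κ = √(2m(V₀ − E))/ℏ.
κ = √(2 × 1 × 6.9) = 3.715.

κ = 3.71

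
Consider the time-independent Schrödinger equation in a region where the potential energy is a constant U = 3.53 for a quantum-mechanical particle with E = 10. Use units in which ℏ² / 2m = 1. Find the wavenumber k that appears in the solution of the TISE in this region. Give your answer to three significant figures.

With E > U the solution is oscillatory, ψ ∝ e^{±ikx} with k = √(2m(E − U))/ℏ.
k = √(2 × 0.5 × 6.47) = 2.544.

k = 2.54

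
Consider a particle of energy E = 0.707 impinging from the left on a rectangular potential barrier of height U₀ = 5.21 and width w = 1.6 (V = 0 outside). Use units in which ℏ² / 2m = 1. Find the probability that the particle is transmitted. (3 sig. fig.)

Since E < U₀ the interior solution is evanescent with decay constant κ = √(2m(U₀ − E))/ℏ = 2.122.
κw = 3.395, sinh(κw) = 14.89.
Matching ψ, ψ′ at both faces gives T = [1 + U₀² sinh²(κw) / (4E(U₀ − E))]⁻¹ = 1/473.9 = 0.00211.

T = 0.00211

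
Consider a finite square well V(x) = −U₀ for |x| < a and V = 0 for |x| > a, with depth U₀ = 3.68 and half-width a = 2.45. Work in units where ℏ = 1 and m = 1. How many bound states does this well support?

Define the well-strength parameter z₀ = (a/ℏ)√(2mU₀) = 2.45 × √(2·1·3.68) = 6.647.
A new bound state (alternating even/odd) appears each time z₀ passes a multiple of π/2, so N = ⌊2z₀/π⌋ + 1 = ⌊4.231⌋ + 1 = 5.

N = 5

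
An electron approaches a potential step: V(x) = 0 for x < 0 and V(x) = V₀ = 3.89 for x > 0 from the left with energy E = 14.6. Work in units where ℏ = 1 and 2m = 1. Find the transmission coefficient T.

On each side the TISE gives plane waves with k = √(2m(E − V))/ℏ: k₁ = √(2·½·14.6) = 3.821, k₂ = √(2·½·10.71) = 3.273.
Matching ψ and ψ′ at x = 0 gives r = (k₁ − k₂)/(k₁ + k₂), so R = r² = 0.005976 and T = 1 − R = 0.9940.

T = 0.994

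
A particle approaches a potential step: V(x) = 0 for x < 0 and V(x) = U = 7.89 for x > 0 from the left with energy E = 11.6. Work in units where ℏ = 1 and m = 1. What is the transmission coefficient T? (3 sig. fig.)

T = 0.923

On each side the TISE gives plane waves with k = √(2m(E − V))/ℏ: k₁ = √(2·1·11.6) = 4.817, k₂ = √(2·1·3.71) = 2.724.
Continuity of ψ and ψ′ at the step yields the reflection amplitude r = (k₁ − k₂)/(k₁ + k₂) = 0.2775; thus R = |r|² = 0.07702, T = 0.9230.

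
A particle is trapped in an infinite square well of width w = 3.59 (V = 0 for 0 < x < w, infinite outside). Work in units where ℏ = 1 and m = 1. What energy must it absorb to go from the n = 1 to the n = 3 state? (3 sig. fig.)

E_n = n²π²ℏ²/(2mw²), so ΔE = (3² − 1²) π²ℏ²/(2mw²).
ΔE = 8 × π² / (2 × 1 × 3.59²) = 3.063.

ΔE = 3.06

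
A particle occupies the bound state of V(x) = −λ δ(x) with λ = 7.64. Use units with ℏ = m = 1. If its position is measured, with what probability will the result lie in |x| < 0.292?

P = 0.988

The normalised bound state is ψ = √κ e^{−κ|x|} with κ = mλ/ℏ² = 7.640.
P(|x| < d) = ∫_{−d}^{d} κ e^{−2κ|x|} dx = 1 − e^{−2κd} = 1 − e^{−4.462} = 0.9885.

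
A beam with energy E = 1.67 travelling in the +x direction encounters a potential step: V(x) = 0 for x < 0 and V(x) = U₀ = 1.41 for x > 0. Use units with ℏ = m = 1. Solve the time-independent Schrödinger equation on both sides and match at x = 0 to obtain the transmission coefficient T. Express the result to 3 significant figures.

The wavenumbers are k₁ = √(2mE)/ℏ = 1.828 on the left and k₂ = √(2m(E − U₀))/ℏ = 0.7211 on the right.
Continuity of ψ and ψ′ at the step yields the reflection amplitude r = (k₁ − k₂)/(k₁ + k₂) = 0.4341; thus R = |r|² = 0.1885, T = 0.8115.

T = 0.812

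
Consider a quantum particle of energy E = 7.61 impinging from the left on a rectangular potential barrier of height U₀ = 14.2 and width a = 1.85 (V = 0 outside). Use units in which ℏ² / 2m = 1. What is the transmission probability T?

T = 0.000298

Since E < U₀ the interior solution is evanescent with decay constant κ = √(2m(U₀ − E))/ℏ = 2.567.
κa = 4.749, sinh(κa) = 57.74.
Matching ψ, ψ′ at both faces gives T = [1 + U₀² sinh²(κa) / (4E(U₀ − E))]⁻¹ = 1/3352 = 0.000298.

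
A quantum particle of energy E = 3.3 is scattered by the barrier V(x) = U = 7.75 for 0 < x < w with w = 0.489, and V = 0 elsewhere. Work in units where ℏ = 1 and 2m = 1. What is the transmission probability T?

T = 0.395

Since E < U the interior solution is evanescent with decay constant κ = √(2m(U − E))/ℏ = 2.110.
κw = 1.032, sinh(κw) = 1.224.
Matching ψ, ψ′ at both faces gives T = [1 + U² sinh²(κw) / (4E(U − E))]⁻¹ = 1/2.533 = 0.395.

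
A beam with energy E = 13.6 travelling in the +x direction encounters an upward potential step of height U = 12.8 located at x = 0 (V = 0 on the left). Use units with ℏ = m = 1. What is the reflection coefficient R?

R = 0.372

On each side the TISE gives plane waves with k = √(2m(E − V))/ℏ: k₁ = √(2·1·13.6) = 5.215, k₂ = √(2·1·0.8) = 1.265.
Continuity of ψ and ψ′ at the step yields the reflection amplitude r = (k₁ − k₂)/(k₁ + k₂) = 0.6096; thus R = |r|² = 0.3716, T = 0.6284.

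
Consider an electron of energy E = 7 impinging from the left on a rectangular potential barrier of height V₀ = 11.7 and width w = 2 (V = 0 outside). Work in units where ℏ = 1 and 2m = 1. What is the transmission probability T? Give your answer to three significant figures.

T = 0.000659

Since E < V₀ the interior solution is evanescent with decay constant κ = √(2m(V₀ − E))/ℏ = 2.168.
κw = 4.336, sinh(κw) = 38.19.
Matching ψ, ψ′ at both faces gives T = [1 + V₀² sinh²(κw) / (4E(V₀ − E))]⁻¹ = 1/1518 = 0.000659.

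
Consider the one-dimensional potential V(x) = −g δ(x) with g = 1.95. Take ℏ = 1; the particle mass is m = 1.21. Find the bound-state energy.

E = -2.30

The bound state is ψ(x) = √κ e^{−κ|x|}. The derivative jump ψ'(0⁺) − ψ'(0⁻) = −(2mg/ℏ²)ψ(0) fixes κ = mg/ℏ² = 2.360.
Then E = −ℏ²κ²/(2m) = −mg²/(2ℏ²) = -2.301.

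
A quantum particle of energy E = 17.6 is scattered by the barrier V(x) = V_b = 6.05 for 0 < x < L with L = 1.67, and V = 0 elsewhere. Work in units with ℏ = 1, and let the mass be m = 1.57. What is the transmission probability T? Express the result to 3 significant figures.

T = 0.985

E > V_b: inside the barrier k₂ = √(2m(E − V_b))/ℏ = 6.022, k₂L = 10.06.
T = [1 + V_b² sin²(k₂L) / (4E(E − V_b))]⁻¹ = 1/1.016 = 0.985.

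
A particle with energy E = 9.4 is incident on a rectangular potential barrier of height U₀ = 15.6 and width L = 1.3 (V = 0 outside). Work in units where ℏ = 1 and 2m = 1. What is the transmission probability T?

E < U₀: inside the barrier ψ ∝ e^{±κx} with κ = √(2m(U₀ − E))/ℏ = 2.490.
κL = 3.237, sinh(κL) = 12.71.
The exact tunnelling result is T⁻¹ = 1 + U₀² sinh²(κL) / [4E(U₀ − E)] = 169.6, so T = 0.00590.

T = 0.00590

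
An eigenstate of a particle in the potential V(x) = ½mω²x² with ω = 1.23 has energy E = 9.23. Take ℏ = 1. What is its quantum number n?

n = 7

Invert E_n = (n + ½)ℏω: n = E/ℏω − ½ = 7.004, so n = 7.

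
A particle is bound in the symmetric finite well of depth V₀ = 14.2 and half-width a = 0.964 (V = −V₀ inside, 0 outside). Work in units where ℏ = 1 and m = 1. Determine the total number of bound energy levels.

Define the well-strength parameter z₀ = (a/ℏ)√(2mV₀) = 0.964 × √(2·1·14.2) = 5.137.
A new bound state (alternating even/odd) appears each time z₀ passes a multiple of π/2, so N = ⌊2z₀/π⌋ + 1 = ⌊3.271⌋ + 1 = 4.

N = 4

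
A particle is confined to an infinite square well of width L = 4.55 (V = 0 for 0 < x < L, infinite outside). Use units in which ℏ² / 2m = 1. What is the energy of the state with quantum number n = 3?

Requiring ψ(0) = ψ(L) = 0 quantises k = nπ/L, hence E_n = ℏ²k²/2m = n²π²ℏ²/(2mL²).
E_3 = 3² × π² / (2 × 0.5 × 4.55²) = 4.291.

E = 4.29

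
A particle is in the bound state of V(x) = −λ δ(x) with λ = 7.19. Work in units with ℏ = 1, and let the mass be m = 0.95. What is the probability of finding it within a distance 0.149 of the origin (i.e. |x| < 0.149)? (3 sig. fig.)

The normalised bound state is ψ = √κ e^{−κ|x|} with κ = mλ/ℏ² = 6.831.
P(|x| < d) = ∫_{−d}^{d} κ e^{−2κ|x|} dx = 1 − e^{−2κd} = 1 − e^{−2.035} = 0.8694.

P = 0.869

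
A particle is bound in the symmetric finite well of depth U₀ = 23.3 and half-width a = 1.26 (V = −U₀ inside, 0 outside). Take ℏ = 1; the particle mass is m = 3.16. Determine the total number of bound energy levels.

Define the well-strength parameter z₀ = (a/ℏ)√(2mU₀) = 1.26 × √(2·3.16·23.3) = 15.29.
The even/odd transcendental equations gain one root per π/2 in z₀, giving N = 1 + ⌊2z₀/π⌋ = 1 + ⌊9.734⌋ = 10.

N = 10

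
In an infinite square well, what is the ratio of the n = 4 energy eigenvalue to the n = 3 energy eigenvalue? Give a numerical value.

1.77778

Since E_n ∝ n², the ratio is (4/3)² = 1.77778.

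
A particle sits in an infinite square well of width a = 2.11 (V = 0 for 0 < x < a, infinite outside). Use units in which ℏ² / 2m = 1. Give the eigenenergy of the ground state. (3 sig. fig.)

Requiring ψ(0) = ψ(a) = 0 quantises k = nπ/a, hence E_n = ℏ²k²/2m = n²π²ℏ²/(2ma²).
E_1 = 1² × π² / (2 × 0.5 × 2.11²) = 2.217.

E = 2.22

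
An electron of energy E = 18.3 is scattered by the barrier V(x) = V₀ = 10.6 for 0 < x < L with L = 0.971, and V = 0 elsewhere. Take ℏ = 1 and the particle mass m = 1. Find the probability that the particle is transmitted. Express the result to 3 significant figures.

T = 0.929

E > V₀: inside the barrier k₂ = √(2m(E − V₀))/ℏ = 3.924, k₂L = 3.810.
Matching at both interfaces gives T⁻¹ = 1 + V₀² sin²(k₂L) / [4E(E − V₀)] = 1.077, hence T = 0.929.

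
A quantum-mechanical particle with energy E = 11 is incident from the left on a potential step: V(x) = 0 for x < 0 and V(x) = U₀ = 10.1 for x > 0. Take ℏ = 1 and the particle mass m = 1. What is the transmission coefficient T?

T = 0.692

The wavenumbers are k₁ = √(2mE)/ℏ = 4.690 on the left and k₂ = √(2m(E − U₀))/ℏ = 1.342 on the right.
Continuity of ψ and ψ′ at the step yields the reflection amplitude r = (k₁ − k₂)/(k₁ + k₂) = 0.5552; thus R = |r|² = 0.3082, T = 0.6918.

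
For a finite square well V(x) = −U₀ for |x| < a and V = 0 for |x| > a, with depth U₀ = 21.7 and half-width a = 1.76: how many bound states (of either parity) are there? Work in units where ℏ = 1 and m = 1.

N = 8

Define the well-strength parameter z₀ = (a/ℏ)√(2mU₀) = 1.76 × √(2·1·21.7) = 11.59.
A new bound state (alternating even/odd) appears each time z₀ passes a multiple of π/2, so N = ⌊2z₀/π⌋ + 1 = ⌊7.381⌋ + 1 = 8.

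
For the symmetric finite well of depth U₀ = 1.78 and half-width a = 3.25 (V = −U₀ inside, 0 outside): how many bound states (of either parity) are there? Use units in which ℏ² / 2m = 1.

Define the well-strength parameter z₀ = (a/ℏ)√(2mU₀) = 3.25 × √(2·0.5·1.78) = 4.336.
The even/odd transcendental equations gain one root per π/2 in z₀, giving N = 1 + ⌊2z₀/π⌋ = 1 + ⌊2.760⌋ = 3.

N = 3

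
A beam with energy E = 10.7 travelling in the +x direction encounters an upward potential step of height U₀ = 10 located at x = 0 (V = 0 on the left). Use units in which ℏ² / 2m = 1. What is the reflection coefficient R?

The wavenumbers are k₁ = √(2mE)/ℏ = 3.271 on the left and k₂ = √(2m(E − U₀))/ℏ = 0.8367 on the right.
Continuity of ψ and ψ′ at the step yields the reflection amplitude r = (k₁ − k₂)/(k₁ + k₂) = 0.5926; thus R = |r|² = 0.3512, T = 0.6488.

R = 0.351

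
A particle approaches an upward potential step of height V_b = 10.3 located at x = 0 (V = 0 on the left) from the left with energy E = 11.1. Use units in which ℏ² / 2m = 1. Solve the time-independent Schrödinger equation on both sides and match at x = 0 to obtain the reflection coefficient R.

On each side the TISE gives plane waves with k = √(2m(E − V))/ℏ: k₁ = √(2·½·11.1) = 3.332, k₂ = √(2·½·0.8) = 0.8944.
Matching ψ and ψ′ at x = 0 gives r = (k₁ − k₂)/(k₁ + k₂), so R = r² = 0.3326 and T = 1 − R = 0.6674.

R = 0.333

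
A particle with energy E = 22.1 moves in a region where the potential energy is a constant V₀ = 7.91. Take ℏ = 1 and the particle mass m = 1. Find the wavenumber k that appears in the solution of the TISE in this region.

With E > V₀ the solution is oscillatory, ψ ∝ e^{±ikx} with k = √(2m(E − V₀))/ℏ.
k = √(2 × 1 × 14.19) = 5.327.

k = 5.33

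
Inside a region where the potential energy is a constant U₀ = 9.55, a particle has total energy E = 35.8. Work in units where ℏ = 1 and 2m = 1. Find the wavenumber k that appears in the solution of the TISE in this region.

k = 5.12

With E > U₀ the solution is oscillatory, ψ ∝ e^{±ikx} with k = √(2m(E − U₀))/ℏ.
k = √(2 × 0.5 × 26.25) = 5.123.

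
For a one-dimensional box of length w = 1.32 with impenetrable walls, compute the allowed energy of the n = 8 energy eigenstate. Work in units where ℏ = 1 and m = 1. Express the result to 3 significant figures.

E = 181

The infinite-well eigenfunctions ψ_n = √(2/w) sin(nπx/w) vanish at both walls, giving E_n = n²π²ℏ²/(2mw²).
E_8 = 8² × π² / (2 × 1 × 1.32²) = 181.3.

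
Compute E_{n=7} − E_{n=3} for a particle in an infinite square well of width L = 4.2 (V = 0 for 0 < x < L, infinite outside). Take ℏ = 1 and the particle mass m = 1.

E_n = n²π²ℏ²/(2mL²), so ΔE = (7² − 3²) π²ℏ²/(2mL²).
ΔE = 40 × π² / (2 × 1 × 4.2²) = 11.19.

ΔE = 11.2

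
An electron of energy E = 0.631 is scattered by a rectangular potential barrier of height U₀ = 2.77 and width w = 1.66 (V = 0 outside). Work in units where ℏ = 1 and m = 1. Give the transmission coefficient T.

E < U₀: inside the barrier ψ ∝ e^{±κx} with κ = √(2m(U₀ − E))/ℏ = 2.068.
κw = 3.433, sinh(κw) = 15.48.
The exact tunnelling result is T⁻¹ = 1 + U₀² sinh²(κw) / [4E(U₀ − E)] = 341.4, so T = 0.00293.

T = 0.00293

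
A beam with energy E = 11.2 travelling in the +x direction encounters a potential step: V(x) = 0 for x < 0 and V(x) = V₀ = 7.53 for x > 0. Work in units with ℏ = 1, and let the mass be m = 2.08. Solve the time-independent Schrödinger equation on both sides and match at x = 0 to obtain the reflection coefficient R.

R = 0.0739

On each side the TISE gives plane waves with k = √(2m(E − V))/ℏ: k₁ = √(2·2.08·11.2) = 6.826, k₂ = √(2·2.08·3.67) = 3.907.
Matching ψ and ψ′ at x = 0 gives r = (k₁ − k₂)/(k₁ + k₂), so R = r² = 0.07394 and T = 1 − R = 0.9261.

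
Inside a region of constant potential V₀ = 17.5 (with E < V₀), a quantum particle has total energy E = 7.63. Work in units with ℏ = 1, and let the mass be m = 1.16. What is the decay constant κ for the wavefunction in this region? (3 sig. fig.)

Since E < V₀ the TISE in this region is ψ'' = κ²ψ with κ = √(2m(V₀ − E))/ℏ.
κ = √(2 × 1.16 × 9.87) = 4.785.

κ = 4.79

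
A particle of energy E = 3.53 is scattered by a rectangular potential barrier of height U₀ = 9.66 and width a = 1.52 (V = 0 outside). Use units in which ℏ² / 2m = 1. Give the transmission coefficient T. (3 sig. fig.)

E < U₀: inside the barrier ψ ∝ e^{±κx} with κ = √(2m(U₀ − E))/ℏ = 2.476.
κa = 3.763, sinh(κa) = 21.53.
Matching ψ, ψ′ at both faces gives T = [1 + U₀² sinh²(κa) / (4E(U₀ − E))]⁻¹ = 1/501.0 = 0.00200.

T = 0.00200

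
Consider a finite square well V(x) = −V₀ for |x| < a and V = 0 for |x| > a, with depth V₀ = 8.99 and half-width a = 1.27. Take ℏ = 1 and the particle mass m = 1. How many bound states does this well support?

Define the well-strength parameter z₀ = (a/ℏ)√(2mV₀) = 1.27 × √(2·1·8.99) = 5.385.
A new bound state (alternating even/odd) appears each time z₀ passes a multiple of π/2, so N = ⌊2z₀/π⌋ + 1 = ⌊3.428⌋ + 1 = 4.

N = 4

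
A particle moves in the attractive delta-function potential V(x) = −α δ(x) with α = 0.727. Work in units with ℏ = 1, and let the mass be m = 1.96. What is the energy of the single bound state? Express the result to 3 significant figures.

For x ≠ 0 the bound state is ψ ∝ e^{−κ|x|}; integrating the TISE across the delta gives the cusp condition 2κ = 2mα/ℏ², so κ = 1.425.
Then E = −ℏ²κ²/(2m) = −mα²/(2ℏ²) = -0.5180.

E = -0.518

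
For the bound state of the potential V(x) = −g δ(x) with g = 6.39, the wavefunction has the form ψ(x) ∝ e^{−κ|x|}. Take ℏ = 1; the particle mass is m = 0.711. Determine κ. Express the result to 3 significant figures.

κ = 4.54

Integrate −(ℏ²/2m)ψ'' − gδ(x)ψ = Eψ from −ε to +ε: the ψ'' term gives ψ'(0⁺) − ψ'(0⁻) and the δ term gives −(2mg/ℏ²)ψ(0).
With ψ ∝ e^{−κ|x|} this yields −2κ = −2mg/ℏ², so κ = mg/ℏ² = 4.543.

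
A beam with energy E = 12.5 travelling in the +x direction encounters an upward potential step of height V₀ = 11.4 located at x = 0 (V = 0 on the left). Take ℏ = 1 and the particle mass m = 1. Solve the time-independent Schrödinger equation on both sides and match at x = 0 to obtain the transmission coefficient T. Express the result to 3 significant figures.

The wavenumbers are k₁ = √(2mE)/ℏ = 5.000 on the left and k₂ = √(2m(E − V₀))/ℏ = 1.483 on the right.
Continuity of ψ and ψ′ at the step yields the reflection amplitude r = (k₁ − k₂)/(k₁ + k₂) = 0.5424; thus R = |r|² = 0.2942, T = 0.7058.

T = 0.706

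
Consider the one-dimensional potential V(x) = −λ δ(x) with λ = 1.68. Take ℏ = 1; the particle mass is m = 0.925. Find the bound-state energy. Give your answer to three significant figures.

E = -1.31

The bound state is ψ(x) = √κ e^{−κ|x|}. The derivative jump ψ'(0⁺) − ψ'(0⁻) = −(2mλ/ℏ²)ψ(0) fixes κ = mλ/ℏ² = 1.554.
Then E = −ℏ²κ²/(2m) = −mλ²/(2ℏ²) = -1.305.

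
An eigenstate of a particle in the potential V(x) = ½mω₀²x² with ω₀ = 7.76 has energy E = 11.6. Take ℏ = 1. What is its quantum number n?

Invert E_n = (n + ½)ℏω₀: n = E/ℏω₀ − ½ = 0.995, so n = 1.

n = 1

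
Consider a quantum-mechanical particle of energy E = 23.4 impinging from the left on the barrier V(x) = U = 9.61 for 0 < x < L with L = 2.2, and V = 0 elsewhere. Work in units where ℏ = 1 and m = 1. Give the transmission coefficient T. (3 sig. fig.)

T = 0.951

Above the barrier the interior wavenumber is k₂ = √(2m(E − U))/ℏ = 5.252, giving phase k₂L = 11.55.
T = [1 + U² sin²(k₂L) / (4E(E − U))]⁻¹ = 1/1.051 = 0.951.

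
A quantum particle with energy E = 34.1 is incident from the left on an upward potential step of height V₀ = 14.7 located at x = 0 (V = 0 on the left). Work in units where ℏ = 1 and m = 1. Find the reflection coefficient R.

The wavenumbers are k₁ = √(2mE)/ℏ = 8.258 on the left and k₂ = √(2m(E − V₀))/ℏ = 6.229 on the right.
Matching ψ and ψ′ at x = 0 gives r = (k₁ − k₂)/(k₁ + k₂), so R = r² = 0.01962 and T = 1 − R = 0.9804.

R = 0.0196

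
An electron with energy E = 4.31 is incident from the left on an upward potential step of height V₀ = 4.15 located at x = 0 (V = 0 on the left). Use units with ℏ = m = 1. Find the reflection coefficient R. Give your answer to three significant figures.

R = 0.458

On each side the TISE gives plane waves with k = √(2m(E − V))/ℏ: k₁ = √(2·1·4.31) = 2.936, k₂ = √(2·1·0.16) = 0.5657.
Continuity of ψ and ψ′ at the step yields the reflection amplitude r = (k₁ − k₂)/(k₁ + k₂) = 0.6769; thus R = |r|² = 0.4582, T = 0.5418.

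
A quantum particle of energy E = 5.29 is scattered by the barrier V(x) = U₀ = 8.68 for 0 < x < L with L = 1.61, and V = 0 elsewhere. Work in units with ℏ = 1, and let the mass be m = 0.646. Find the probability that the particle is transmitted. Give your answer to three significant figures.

T = 0.00450

E < U₀: inside the barrier ψ ∝ e^{±κx} with κ = √(2m(U₀ − E))/ℏ = 2.093.
κL = 3.369, sinh(κL) = 14.51.
The exact tunnelling result is T⁻¹ = 1 + U₀² sinh²(κL) / [4E(U₀ − E)] = 222.3, so T = 0.00450.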